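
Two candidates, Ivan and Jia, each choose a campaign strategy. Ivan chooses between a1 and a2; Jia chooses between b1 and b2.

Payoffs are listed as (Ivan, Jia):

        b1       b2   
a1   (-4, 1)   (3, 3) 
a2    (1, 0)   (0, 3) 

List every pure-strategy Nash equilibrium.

(a1, b1): Ivan prefers a2 (1 > -4); Jia prefers b2 (3 > 1) — not an equilibrium.
(a1, b2): Ivan gets 3 ≥ 0 from a2, and Jia gets 3 ≥ 1 from b1 — Nash equilibrium.
(a2, b1): Jia prefers b2 (3 > 0) — not an equilibrium.
(a2, b2): Ivan prefers a1 (3 > 0) — not an equilibrium.

(a1, b2)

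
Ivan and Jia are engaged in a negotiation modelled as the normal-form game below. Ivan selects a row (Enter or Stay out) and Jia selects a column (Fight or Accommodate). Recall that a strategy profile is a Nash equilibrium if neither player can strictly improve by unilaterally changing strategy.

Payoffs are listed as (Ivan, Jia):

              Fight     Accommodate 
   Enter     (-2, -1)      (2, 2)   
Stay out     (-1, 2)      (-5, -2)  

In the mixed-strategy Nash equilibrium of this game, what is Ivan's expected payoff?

-3/2

First find y, the probability Jia plays Fight, from Ivan's indifference between Enter and Stay out: −2y + 2(1−y) = −y − 5(1−y), giving y = 7/8.
Since Ivan is indifferent in equilibrium, Ivan's expected payoff equals the payoff from either row against (7/8, 1/8). Using Enter: −2(7/8) + 2(1/8) = -3/2.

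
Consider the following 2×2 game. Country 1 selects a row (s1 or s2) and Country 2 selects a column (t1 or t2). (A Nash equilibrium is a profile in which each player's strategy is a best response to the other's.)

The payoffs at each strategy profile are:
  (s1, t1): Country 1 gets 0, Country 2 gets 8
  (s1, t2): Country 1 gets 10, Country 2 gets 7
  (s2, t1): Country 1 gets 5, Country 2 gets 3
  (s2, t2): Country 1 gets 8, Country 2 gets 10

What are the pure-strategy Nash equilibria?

(s1, t1): Country 1 prefers s2 (5 > 0) — not an equilibrium.
(s1, t2): Country 2 prefers t1 (8 > 7) — not an equilibrium.
(s2, t1): Country 2 prefers t2 (10 > 3) — not an equilibrium.
(s2, t2): Country 1 prefers s1 (10 > 8) — not an equilibrium.

none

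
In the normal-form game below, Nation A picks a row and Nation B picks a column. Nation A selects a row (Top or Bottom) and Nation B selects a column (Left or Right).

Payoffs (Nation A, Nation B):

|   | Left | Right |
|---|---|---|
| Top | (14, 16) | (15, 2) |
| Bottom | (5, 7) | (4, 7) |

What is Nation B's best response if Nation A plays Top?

Against Top, Nation B earns 16 from Left and 2 from Right.
So Left is the best response.

Left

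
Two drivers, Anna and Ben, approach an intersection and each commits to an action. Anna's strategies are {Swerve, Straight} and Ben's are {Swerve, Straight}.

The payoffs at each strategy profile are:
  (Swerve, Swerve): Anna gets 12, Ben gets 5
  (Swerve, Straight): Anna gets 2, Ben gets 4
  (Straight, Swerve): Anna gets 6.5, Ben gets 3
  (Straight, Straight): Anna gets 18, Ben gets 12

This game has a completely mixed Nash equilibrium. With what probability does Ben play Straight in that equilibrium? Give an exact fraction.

11/43

Let c be the probability that Ben plays Swerve. In a completely mixed equilibrium, Anna must be indifferent between Swerve and Straight.
Anna's expected payoff from Swerve is 12c + 2(1−c); from Straight it is 6.5c + 18(1−c).
Setting these equal: 10c + 2 = −11.5c + 18, so c = 32/43.
Therefore Ben plays Straight with probability 1 − 32/43 = 11/43.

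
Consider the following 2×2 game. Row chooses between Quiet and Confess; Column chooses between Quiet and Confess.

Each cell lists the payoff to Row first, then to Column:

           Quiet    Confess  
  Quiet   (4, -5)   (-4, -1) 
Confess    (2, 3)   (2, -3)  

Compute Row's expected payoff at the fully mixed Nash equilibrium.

First find y, the probability Column plays Quiet, from Row's indifference between Quiet and Confess: 4y − 4(1−y) = 2y + 2(1−y), giving y = 3/4.
Since Row is indifferent in equilibrium, Row's expected payoff equals the payoff from either row against (3/4, 1/4). Using Quiet: 4(3/4) − 4(1/4) = 2.

2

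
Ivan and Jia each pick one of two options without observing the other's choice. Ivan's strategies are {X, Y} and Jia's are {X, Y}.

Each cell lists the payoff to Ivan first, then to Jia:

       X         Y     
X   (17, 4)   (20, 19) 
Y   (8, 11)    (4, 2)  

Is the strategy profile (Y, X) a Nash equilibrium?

No

At (Y, X), Ivan earns 8; switching to X would give 17, so Ivan would deviate.
Jia earns 11; switching to Y would give 2, so Jia has no profitable deviation.
Since at least one player can profitably deviate, this is not a Nash equilibrium.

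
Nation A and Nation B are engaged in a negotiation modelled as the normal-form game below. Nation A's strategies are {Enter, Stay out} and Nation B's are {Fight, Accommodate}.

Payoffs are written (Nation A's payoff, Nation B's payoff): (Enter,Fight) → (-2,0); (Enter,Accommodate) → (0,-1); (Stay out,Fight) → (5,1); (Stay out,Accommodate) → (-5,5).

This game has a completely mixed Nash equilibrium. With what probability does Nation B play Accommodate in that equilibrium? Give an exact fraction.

Let c be the probability that Nation B plays Fight. In a completely mixed equilibrium, Nation A must be indifferent between Enter and Stay out.
Nation A's expected payoff from Enter is −2c; from Stay out it is 5c − 5(1−c).
Setting these equal: −2c = 10c − 5, so c = 5/12.
Therefore Nation B plays Accommodate with probability 1 − 5/12 = 7/12.

7/12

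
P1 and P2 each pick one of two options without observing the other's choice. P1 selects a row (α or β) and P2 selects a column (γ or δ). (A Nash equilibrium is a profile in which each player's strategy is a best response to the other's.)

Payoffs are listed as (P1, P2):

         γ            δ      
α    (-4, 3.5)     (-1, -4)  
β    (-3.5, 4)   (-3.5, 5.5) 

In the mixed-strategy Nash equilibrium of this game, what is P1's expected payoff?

-7/2

First find y, the probability P2 plays γ, from P1's indifference between α and β: −4y − (1−y) = −3.5y − 3.5(1−y), giving y = 5/6.
Since P1 is indifferent in equilibrium, P1's expected payoff equals the payoff from either row against (5/6, 1/6). Using α: −4(5/6) − (1/6) = -7/2.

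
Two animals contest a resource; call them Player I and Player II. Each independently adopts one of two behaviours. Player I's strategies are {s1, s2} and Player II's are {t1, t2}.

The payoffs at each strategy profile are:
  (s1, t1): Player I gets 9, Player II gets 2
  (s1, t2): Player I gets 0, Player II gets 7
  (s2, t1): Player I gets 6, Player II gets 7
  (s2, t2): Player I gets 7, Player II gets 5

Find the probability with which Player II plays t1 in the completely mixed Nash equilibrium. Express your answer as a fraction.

7/10

Let y be the probability that Player II plays t1. In a completely mixed equilibrium, Player I must be indifferent between s1 and s2.
Player I's expected payoff from s1 is 9y; from s2 it is 6y + 7(1−y).
Setting these equal: 9y = −y + 7, so y = 7/10.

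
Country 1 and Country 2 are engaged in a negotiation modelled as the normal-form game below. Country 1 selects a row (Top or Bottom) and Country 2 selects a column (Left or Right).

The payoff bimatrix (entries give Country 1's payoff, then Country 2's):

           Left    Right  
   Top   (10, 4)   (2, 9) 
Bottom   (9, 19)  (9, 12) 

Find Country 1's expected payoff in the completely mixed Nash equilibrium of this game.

First find q, the probability Country 2 plays Left, from Country 1's indifference between Top and Bottom: 10q + 2(1−q) = 9q + 9(1−q), giving q = 7/8.
Since Country 1 is indifferent in equilibrium, Country 1's expected payoff equals the payoff from either row against (7/8, 1/8). Using Top: 10(7/8) + 2(1/8) = 9.

9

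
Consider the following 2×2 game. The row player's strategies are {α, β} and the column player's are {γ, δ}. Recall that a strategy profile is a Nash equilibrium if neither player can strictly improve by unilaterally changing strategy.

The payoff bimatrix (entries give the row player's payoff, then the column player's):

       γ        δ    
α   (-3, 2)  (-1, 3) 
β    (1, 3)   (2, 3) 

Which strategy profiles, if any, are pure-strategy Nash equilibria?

(α, γ): the row player prefers β (1 > -3); the column player prefers δ (3 > 2) — not an equilibrium.
(α, δ): the row player prefers β (2 > -1) — not an equilibrium.
(β, γ): the row player gets 1 ≥ -3 from α, and the column player gets 3 ≥ 3 from δ — Nash equilibrium.
(β, δ): the row player gets 2 ≥ -1 from α, and the column player gets 3 ≥ 3 from γ — Nash equilibrium.

(β, γ) and (β, δ)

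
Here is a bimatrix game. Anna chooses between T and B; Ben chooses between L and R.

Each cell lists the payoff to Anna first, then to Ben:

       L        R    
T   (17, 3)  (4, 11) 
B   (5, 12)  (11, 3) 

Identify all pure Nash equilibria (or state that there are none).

(T, L): Ben prefers R (11 > 3) — not an equilibrium.
(T, R): Anna prefers B (11 > 4) — not an equilibrium.
(B, L): Anna prefers T (17 > 5) — not an equilibrium.
(B, R): Ben prefers L (12 > 3) — not an equilibrium.

none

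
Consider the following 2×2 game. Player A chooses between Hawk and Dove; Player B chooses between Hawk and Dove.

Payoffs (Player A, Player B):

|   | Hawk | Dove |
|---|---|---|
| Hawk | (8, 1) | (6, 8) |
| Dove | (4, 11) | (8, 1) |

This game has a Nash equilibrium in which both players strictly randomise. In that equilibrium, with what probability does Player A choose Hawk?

10/17

Let x be the probability that Player A plays Hawk. In a completely mixed equilibrium, Player B must be indifferent between Hawk and Dove.
Player B's expected payoff from Hawk is x + 11(1−x); from Dove it is 8x + (1−x).
Setting these equal: −10x + 11 = 7x + 1, so x = 10/17.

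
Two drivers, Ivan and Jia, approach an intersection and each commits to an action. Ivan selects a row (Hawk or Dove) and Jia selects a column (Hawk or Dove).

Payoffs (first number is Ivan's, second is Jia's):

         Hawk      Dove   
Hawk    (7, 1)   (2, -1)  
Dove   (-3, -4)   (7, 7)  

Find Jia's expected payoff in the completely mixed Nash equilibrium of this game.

First find x, the probability Ivan plays Hawk, from Jia's indifference between Hawk and Dove: x − 4(1−x) = −x + 7(1−x), giving x = 11/13.
Since Jia is indifferent in equilibrium, Jia's expected payoff equals the payoff from either column against (11/13, 2/13). Using Hawk: (11/13) − 4(2/13) = 3/13.

3/13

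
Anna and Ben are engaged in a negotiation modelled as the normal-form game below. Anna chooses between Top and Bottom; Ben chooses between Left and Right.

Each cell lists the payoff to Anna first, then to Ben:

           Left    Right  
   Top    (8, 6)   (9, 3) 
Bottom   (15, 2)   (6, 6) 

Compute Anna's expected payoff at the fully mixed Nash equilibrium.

First find q, the probability Ben plays Left, from Anna's indifference between Top and Bottom: 8q + 9(1−q) = 15q + 6(1−q), giving q = 3/10.
Since Anna is indifferent in equilibrium, Anna's expected payoff equals the payoff from either row against (3/10, 7/10). Using Top: 8(3/10) + 9(7/10) = 87/10.

87/10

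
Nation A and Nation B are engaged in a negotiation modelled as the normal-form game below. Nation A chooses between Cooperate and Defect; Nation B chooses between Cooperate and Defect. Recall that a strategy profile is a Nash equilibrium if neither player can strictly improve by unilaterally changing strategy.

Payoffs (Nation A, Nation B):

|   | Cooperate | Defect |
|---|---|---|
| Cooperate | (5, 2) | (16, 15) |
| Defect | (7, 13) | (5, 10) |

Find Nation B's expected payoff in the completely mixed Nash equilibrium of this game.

First find p, the probability Nation A plays Cooperate, from Nation B's indifference between Cooperate and Defect: 2p + 13(1−p) = 15p + 10(1−p), giving p = 3/16.
Since Nation B is indifferent in equilibrium, Nation B's expected payoff equals the payoff from either column against (3/16, 13/16). Using Cooperate: 2(3/16) + 13(13/16) = 175/16.

175/16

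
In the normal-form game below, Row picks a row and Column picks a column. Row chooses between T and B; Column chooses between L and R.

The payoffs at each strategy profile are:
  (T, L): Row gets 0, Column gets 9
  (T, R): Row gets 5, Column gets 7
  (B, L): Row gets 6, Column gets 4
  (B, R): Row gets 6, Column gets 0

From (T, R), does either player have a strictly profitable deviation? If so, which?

Both

Row at (T, R) earns 5; deviating to B yields 6 — a strict improvement.
Column earns 7; deviating to L yields 9 — a strict improvement.
Both Row and Column have strictly profitable deviations.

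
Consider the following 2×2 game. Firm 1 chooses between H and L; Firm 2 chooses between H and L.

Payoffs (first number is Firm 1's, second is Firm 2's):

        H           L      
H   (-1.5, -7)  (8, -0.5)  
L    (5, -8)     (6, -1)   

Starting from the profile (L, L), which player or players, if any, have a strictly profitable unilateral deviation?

Firm 1 at (L, L) earns 6; deviating to H yields 8 — a strict improvement.
Firm 2 earns -1; deviating to H yields -8 — not better.
Only Firm 1 has a strictly profitable deviation.

Firm 1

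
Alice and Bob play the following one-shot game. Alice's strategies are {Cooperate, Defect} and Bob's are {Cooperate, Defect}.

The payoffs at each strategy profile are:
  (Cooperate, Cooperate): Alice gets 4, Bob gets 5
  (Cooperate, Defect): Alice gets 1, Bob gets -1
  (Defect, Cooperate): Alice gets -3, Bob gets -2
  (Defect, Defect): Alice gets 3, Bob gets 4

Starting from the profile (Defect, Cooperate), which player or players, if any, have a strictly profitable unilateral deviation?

Alice at (Defect, Cooperate) earns -3; deviating to Cooperate yields 4 — a strict improvement.
Bob earns -2; deviating to Defect yields 4 — a strict improvement.
Both Alice and Bob have strictly profitable deviations.

Both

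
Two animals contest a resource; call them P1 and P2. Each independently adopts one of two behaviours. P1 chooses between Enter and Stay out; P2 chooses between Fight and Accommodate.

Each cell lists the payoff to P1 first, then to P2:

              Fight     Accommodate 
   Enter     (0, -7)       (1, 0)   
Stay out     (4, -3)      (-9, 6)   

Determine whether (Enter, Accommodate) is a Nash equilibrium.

At (Enter, Accommodate), P1 earns 1; switching to Stay out would give -9, so P1 has no profitable deviation.
P2 earns 0; switching to Fight would give -7, so P2 has no profitable deviation.
Neither player can gain by a unilateral deviation, so this profile is a Nash equilibrium.

Yes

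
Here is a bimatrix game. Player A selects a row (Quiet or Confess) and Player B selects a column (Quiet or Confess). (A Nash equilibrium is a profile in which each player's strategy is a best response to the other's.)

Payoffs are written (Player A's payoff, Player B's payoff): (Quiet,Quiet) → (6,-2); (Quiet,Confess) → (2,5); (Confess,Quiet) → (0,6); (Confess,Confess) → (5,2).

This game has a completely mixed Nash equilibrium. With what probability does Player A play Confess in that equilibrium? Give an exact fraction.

7/11

Let p be the probability that Player A plays Quiet. In a completely mixed equilibrium, Player B must be indifferent between Quiet and Confess.
Player B's expected payoff from Quiet is −2p + 6(1−p); from Confess it is 5p + 2(1−p).
Setting these equal: −8p + 6 = 3p + 2, so p = 4/11.
Therefore Player A plays Confess with probability 1 − 4/11 = 7/11.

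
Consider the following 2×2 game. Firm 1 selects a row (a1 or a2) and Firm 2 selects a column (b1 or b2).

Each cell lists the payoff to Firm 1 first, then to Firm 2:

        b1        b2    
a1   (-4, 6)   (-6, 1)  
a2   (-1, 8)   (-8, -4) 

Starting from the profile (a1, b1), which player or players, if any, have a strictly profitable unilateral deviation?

Firm 1

Firm 1 at (a1, b1) earns -4; deviating to a2 yields -1 — a strict improvement.
Firm 2 earns 6; deviating to b2 yields 1 — not better.
Only Firm 1 has a strictly profitable deviation.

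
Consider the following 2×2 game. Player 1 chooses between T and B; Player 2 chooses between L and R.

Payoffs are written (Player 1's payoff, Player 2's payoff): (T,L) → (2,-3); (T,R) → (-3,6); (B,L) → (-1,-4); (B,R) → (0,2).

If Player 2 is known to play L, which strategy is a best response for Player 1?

Against L, Player 1 earns 2 from T and -1 from B.
So T is the best response.

T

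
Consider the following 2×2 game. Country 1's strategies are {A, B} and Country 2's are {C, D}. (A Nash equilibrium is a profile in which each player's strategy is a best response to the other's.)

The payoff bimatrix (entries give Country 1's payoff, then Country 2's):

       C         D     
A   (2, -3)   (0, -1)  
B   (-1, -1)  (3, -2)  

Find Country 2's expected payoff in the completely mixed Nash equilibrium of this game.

-5/3

First find x, the probability Country 1 plays A, from Country 2's indifference between C and D: −3x − (1−x) = −x − 2(1−x), giving x = 1/3.
Since Country 2 is indifferent in equilibrium, Country 2's expected payoff equals the payoff from either column against (1/3, 2/3). Using C: −3(1/3) − (2/3) = -5/3.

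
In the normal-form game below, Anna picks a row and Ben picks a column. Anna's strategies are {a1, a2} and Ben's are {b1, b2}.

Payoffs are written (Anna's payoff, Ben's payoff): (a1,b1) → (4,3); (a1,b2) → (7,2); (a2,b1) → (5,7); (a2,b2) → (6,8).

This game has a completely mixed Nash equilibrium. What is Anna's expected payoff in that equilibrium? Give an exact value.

11/2

First find y, the probability Ben plays b1, from Anna's indifference between a1 and a2: 4y + 7(1−y) = 5y + 6(1−y), giving y = 1/2.
Since Anna is indifferent in equilibrium, Anna's expected payoff equals the payoff from either row against (1/2, 1/2). Using a1: 4(1/2) + 7(1/2) = 11/2.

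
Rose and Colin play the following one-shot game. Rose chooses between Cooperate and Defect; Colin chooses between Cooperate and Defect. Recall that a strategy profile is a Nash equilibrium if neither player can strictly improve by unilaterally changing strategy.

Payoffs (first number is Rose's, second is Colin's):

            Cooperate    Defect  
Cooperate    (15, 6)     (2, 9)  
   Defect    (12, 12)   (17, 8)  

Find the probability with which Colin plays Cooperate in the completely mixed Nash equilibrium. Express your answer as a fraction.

Let q be the probability that Colin plays Cooperate. In a completely mixed equilibrium, Rose must be indifferent between Cooperate and Defect.
Rose's expected payoff from Cooperate is 15q + 2(1−q); from Defect it is 12q + 17(1−q).
Setting these equal: 13q + 2 = −5q + 17, so q = 5/6.

5/6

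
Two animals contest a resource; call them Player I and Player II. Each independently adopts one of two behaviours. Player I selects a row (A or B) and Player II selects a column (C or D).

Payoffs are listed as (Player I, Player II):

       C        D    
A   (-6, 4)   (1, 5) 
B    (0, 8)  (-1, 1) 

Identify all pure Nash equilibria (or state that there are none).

(A, C): Player I prefers B (0 > -6); Player II prefers D (5 > 4) — not an equilibrium.
(A, D): Player I gets 1 ≥ -1 from B, and Player II gets 5 ≥ 4 from C — Nash equilibrium.
(B, C): Player I gets 0 ≥ -6 from A, and Player II gets 8 ≥ 1 from D — Nash equilibrium.
(B, D): Player I prefers A (1 > -1); Player II prefers C (8 > 1) — not an equilibrium.

(A, D) and (B, C)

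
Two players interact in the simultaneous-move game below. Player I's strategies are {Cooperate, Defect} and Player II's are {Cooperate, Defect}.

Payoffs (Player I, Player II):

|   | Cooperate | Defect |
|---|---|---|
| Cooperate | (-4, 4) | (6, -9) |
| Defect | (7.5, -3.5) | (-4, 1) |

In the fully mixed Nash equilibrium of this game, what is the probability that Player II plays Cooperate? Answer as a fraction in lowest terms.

Let y be the probability that Player II plays Cooperate. In a completely mixed equilibrium, Player I must be indifferent between Cooperate and Defect.
Player I's expected payoff from Cooperate is −4y + 6(1−y); from Defect it is 7.5y − 4(1−y).
Setting these equal: −10y + 6 = 11.5y − 4, so y = 20/43.

20/43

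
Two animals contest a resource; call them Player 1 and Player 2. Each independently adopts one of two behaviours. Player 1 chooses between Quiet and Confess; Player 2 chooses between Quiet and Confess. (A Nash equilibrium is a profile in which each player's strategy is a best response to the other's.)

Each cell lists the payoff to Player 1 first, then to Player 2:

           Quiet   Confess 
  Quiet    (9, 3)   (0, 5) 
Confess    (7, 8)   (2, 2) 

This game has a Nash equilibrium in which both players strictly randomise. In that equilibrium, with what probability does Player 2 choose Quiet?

Let y be the probability that Player 2 plays Quiet. In a completely mixed equilibrium, Player 1 must be indifferent between Quiet and Confess.
Player 1's expected payoff from Quiet is 9y; from Confess it is 7y + 2(1−y).
Setting these equal: 9y = 5y + 2, so y = 1/2.

1/2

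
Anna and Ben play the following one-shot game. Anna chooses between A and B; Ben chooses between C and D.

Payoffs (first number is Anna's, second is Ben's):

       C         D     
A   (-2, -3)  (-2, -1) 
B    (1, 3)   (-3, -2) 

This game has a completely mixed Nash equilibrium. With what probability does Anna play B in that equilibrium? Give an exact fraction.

Let x be the probability that Anna plays A. In a completely mixed equilibrium, Ben must be indifferent between C and D.
Ben's expected payoff from C is −3x + 3(1−x); from D it is −x − 2(1−x).
Setting these equal: −6x + 3 = x − 2, so x = 5/7.
Therefore Anna plays B with probability 1 − 5/7 = 2/7.

2/7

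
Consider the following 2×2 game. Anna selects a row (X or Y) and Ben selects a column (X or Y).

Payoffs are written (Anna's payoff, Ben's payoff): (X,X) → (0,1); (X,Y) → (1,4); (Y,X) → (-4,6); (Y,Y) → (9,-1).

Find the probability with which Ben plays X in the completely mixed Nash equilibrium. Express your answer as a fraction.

2/3

Let q be the probability that Ben plays X. In a completely mixed equilibrium, Anna must be indifferent between X and Y.
Anna's expected payoff from X is (1−q); from Y it is −4q + 9(1−q).
Setting these equal: −q + 1 = −13q + 9, so q = 2/3.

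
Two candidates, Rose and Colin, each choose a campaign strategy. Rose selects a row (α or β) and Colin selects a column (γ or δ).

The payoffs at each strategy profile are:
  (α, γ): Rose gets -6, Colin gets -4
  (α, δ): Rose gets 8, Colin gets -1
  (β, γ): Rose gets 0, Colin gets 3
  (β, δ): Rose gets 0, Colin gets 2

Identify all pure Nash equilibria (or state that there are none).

(α, γ): Rose prefers β (0 > -6); Colin prefers δ (-1 > -4) — not an equilibrium.
(α, δ): Rose gets 8 ≥ 0 from β, and Colin gets -1 ≥ -4 from γ — Nash equilibrium.
(β, γ): Rose gets 0 ≥ -6 from α, and Colin gets 3 ≥ 2 from δ — Nash equilibrium.
(β, δ): Rose prefers α (8 > 0); Colin prefers γ (3 > 2) — not an equilibrium.

(α, δ) and (β, γ)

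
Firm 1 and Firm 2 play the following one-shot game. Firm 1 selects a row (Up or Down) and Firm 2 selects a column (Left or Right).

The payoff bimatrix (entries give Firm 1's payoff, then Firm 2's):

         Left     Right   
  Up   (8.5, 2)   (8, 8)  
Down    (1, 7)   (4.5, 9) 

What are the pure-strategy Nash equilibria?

(Up, Right)

(Up, Left): Firm 2 prefers Right (8 > 2) — not an equilibrium.
(Up, Right): Firm 1 gets 8 ≥ 4.5 from Down, and Firm 2 gets 8 ≥ 2 from Left — Nash equilibrium.
(Down, Left): Firm 1 prefers Up (8.5 > 1); Firm 2 prefers Right (9 > 7) — not an equilibrium.
(Down, Right): Firm 1 prefers Up (8 > 4.5) — not an equilibrium.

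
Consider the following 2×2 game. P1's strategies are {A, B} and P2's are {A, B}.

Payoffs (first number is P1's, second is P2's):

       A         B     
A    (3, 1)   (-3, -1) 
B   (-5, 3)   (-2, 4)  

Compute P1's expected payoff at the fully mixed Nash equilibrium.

First find q, the probability P2 plays A, from P1's indifference between A and B: 3q − 3(1−q) = −5q − 2(1−q), giving q = 1/9.
Since P1 is indifferent in equilibrium, P1's expected payoff equals the payoff from either row against (1/9, 8/9). Using A: 3(1/9) − 3(8/9) = -7/3.

-7/3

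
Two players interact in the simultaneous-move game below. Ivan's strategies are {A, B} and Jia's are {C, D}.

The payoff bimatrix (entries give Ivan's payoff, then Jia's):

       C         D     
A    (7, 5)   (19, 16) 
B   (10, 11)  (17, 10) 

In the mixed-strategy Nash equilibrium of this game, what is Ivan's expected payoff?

71/5

First find y, the probability Jia plays C, from Ivan's indifference between A and B: 7y + 19(1−y) = 10y + 17(1−y), giving y = 2/5.
Since Ivan is indifferent in equilibrium, Ivan's expected payoff equals the payoff from either row against (2/5, 3/5). Using A: 7(2/5) + 19(3/5) = 71/5.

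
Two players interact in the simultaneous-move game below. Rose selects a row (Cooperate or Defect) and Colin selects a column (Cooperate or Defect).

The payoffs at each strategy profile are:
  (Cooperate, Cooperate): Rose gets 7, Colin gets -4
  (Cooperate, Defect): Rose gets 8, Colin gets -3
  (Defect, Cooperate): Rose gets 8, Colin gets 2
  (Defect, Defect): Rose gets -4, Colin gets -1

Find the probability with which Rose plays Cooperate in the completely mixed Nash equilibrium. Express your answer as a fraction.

3/4

Let r be the probability that Rose plays Cooperate. In a completely mixed equilibrium, Colin must be indifferent between Cooperate and Defect.
Colin's expected payoff from Cooperate is −4r + 2(1−r); from Defect it is −3r − (1−r).
Setting these equal: −6r + 2 = −2r − 1, so r = 3/4.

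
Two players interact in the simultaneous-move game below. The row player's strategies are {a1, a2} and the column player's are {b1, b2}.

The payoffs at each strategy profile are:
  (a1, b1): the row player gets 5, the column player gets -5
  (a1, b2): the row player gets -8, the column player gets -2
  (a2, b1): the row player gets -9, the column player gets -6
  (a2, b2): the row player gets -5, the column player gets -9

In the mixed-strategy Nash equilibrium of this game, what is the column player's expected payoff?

First find p, the probability the row player plays a1, from the column player's indifference between b1 and b2: −5p − 6(1−p) = −2p − 9(1−p), giving p = 1/2.
Since the column player is indifferent in equilibrium, the column player's expected payoff equals the payoff from either column against (1/2, 1/2). Using b1: −5(1/2) − 6(1/2) = -11/2.

-11/2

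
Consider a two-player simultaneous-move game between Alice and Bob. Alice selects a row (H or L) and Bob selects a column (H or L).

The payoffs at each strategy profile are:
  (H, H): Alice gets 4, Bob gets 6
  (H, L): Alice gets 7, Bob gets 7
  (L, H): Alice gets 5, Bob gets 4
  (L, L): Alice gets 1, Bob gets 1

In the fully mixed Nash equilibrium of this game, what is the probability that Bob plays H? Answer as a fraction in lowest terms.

Let y be the probability that Bob plays H. In a completely mixed equilibrium, Alice must be indifferent between H and L.
Alice's expected payoff from H is 4y + 7(1−y); from L it is 5y + (1−y).
Setting these equal: −3y + 7 = 4y + 1, so y = 6/7.

6/7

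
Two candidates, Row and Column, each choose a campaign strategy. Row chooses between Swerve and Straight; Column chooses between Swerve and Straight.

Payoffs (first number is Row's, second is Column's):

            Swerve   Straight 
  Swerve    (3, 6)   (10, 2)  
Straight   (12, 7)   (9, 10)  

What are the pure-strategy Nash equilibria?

(Swerve, Swerve): Row prefers Straight (12 > 3) — not an equilibrium.
(Swerve, Straight): Column prefers Swerve (6 > 2) — not an equilibrium.
(Straight, Swerve): Column prefers Straight (10 > 7) — not an equilibrium.
(Straight, Straight): Row prefers Swerve (10 > 9) — not an equilibrium.

none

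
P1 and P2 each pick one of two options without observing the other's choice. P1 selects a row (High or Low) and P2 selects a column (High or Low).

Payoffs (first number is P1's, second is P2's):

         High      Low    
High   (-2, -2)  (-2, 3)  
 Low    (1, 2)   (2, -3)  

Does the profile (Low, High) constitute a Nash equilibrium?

Yes

At (Low, High), P1 earns 1; switching to High would give -2, so P1 has no profitable deviation.
P2 earns 2; switching to Low would give -3, so P2 has no profitable deviation.
Neither player can gain by a unilateral deviation, so this profile is a Nash equilibrium.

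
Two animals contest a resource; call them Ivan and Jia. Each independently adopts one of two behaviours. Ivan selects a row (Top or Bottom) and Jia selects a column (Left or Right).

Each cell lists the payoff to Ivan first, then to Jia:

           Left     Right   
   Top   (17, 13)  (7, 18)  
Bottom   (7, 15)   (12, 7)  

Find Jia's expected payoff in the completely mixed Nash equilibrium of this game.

179/13

First find p, the probability Ivan plays Top, from Jia's indifference between Left and Right: 13p + 15(1−p) = 18p + 7(1−p), giving p = 8/13.
Since Jia is indifferent in equilibrium, Jia's expected payoff equals the payoff from either column against (8/13, 5/13). Using Left: 13(8/13) + 15(5/13) = 179/13.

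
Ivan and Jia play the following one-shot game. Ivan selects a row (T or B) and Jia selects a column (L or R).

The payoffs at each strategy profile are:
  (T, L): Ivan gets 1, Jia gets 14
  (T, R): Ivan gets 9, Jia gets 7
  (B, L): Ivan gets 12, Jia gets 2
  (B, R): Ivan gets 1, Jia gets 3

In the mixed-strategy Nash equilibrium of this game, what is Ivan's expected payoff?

107/19

First find q, the probability Jia plays L, from Ivan's indifference between T and B: q + 9(1−q) = 12q + (1−q), giving q = 8/19.
Since Ivan is indifferent in equilibrium, Ivan's expected payoff equals the payoff from either row against (8/19, 11/19). Using T: (8/19) + 9(11/19) = 107/19.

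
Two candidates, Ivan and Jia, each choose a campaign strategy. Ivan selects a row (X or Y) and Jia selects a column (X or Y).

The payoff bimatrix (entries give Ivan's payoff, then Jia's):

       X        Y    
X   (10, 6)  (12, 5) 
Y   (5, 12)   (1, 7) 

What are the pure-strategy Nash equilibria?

(X, X)

(X, X): Ivan gets 10 ≥ 5 from Y, and Jia gets 6 ≥ 5 from Y — Nash equilibrium.
(X, Y): Jia prefers X (6 > 5) — not an equilibrium.
(Y, X): Ivan prefers X (10 > 5) — not an equilibrium.
(Y, Y): Ivan prefers X (12 > 1); Jia prefers X (12 > 7) — not an equilibrium.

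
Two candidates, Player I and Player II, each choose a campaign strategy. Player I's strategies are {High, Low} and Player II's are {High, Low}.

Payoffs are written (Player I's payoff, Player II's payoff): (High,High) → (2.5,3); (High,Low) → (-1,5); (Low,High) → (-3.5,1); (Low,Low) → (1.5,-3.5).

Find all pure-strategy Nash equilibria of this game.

none

(High, High): Player II prefers Low (5 > 3) — not an equilibrium.
(High, Low): Player I prefers Low (1.5 > -1) — not an equilibrium.
(Low, High): Player I prefers High (2.5 > -3.5) — not an equilibrium.
(Low, Low): Player II prefers High (1 > -3.5) — not an equilibrium.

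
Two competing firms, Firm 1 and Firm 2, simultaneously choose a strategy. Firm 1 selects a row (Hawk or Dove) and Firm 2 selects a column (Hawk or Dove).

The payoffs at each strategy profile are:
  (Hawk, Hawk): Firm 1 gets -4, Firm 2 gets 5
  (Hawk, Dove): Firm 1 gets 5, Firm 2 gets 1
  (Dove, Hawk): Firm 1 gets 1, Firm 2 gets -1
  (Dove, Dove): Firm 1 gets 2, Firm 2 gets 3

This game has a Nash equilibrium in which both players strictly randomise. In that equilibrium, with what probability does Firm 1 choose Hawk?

Let x be the probability that Firm 1 plays Hawk. In a completely mixed equilibrium, Firm 2 must be indifferent between Hawk and Dove.
Firm 2's expected payoff from Hawk is 5x − (1−x); from Dove it is x + 3(1−x).
Setting these equal: 6x − 1 = −2x + 3, so x = 1/2.

1/2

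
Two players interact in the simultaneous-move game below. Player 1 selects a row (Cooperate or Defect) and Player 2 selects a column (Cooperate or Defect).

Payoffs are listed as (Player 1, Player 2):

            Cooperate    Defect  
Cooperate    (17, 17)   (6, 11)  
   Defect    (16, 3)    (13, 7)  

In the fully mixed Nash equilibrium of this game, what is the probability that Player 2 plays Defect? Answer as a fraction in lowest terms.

1/8

Let y be the probability that Player 2 plays Cooperate. In a completely mixed equilibrium, Player 1 must be indifferent between Cooperate and Defect.
Player 1's expected payoff from Cooperate is 17y + 6(1−y); from Defect it is 16y + 13(1−y).
Setting these equal: 11y + 6 = 3y + 13, so y = 7/8.
Therefore Player 2 plays Defect with probability 1 − 7/8 = 1/8.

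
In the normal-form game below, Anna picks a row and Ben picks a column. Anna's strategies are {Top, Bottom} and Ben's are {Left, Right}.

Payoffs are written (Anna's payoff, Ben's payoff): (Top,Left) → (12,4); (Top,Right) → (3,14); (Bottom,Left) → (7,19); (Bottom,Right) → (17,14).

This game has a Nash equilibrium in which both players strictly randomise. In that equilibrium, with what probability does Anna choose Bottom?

2/3

Let r be the probability that Anna plays Top. In a completely mixed equilibrium, Ben must be indifferent between Left and Right.
Ben's expected payoff from Left is 4r + 19(1−r); from Right it is 14r + 14(1−r).
Setting these equal: −15r + 19 = 14, so r = 1/3.
Therefore Anna plays Bottom with probability 1 − 1/3 = 2/3.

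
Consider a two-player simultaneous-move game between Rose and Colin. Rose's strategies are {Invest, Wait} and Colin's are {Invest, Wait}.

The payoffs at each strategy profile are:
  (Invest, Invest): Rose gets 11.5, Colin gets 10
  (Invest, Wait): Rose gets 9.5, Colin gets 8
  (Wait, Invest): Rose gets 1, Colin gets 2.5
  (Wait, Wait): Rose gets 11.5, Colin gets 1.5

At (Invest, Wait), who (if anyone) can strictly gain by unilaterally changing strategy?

Both

Rose at (Invest, Wait) earns 9.5; deviating to Wait yields 11.5 — a strict improvement.
Colin earns 8; deviating to Invest yields 10 — a strict improvement.
Both Rose and Colin have strictly profitable deviations.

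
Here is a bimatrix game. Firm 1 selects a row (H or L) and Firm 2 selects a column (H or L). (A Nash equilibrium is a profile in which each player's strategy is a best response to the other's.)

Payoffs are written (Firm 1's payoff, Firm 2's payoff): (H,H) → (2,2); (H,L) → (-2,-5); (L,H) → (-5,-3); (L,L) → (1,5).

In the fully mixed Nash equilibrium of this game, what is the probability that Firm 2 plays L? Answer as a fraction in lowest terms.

7/10

Let y be the probability that Firm 2 plays H. In a completely mixed equilibrium, Firm 1 must be indifferent between H and L.
Firm 1's expected payoff from H is 2y − 2(1−y); from L it is −5y + (1−y).
Setting these equal: 4y − 2 = −6y + 1, so y = 3/10.
Therefore Firm 2 plays L with probability 1 − 3/10 = 7/10.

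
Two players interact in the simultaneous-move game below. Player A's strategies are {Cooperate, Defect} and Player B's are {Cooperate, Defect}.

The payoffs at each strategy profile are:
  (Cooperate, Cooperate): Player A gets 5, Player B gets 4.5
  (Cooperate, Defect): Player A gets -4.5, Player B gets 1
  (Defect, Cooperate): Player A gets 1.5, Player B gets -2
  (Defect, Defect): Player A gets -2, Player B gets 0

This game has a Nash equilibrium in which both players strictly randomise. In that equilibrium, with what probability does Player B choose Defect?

Let y be the probability that Player B plays Cooperate. In a completely mixed equilibrium, Player A must be indifferent between Cooperate and Defect.
Player A's expected payoff from Cooperate is 5y − 4.5(1−y); from Defect it is 1.5y − 2(1−y).
Setting these equal: 9.5y − 4.5 = 3.5y − 2, so y = 5/12.
Therefore Player B plays Defect with probability 1 − 5/12 = 7/12.

7/12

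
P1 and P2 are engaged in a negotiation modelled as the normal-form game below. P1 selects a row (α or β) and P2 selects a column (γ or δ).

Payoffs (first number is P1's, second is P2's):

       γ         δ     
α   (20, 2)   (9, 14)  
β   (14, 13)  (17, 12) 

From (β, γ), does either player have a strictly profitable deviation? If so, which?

P1 at (β, γ) earns 14; deviating to α yields 20 — a strict improvement.
P2 earns 13; deviating to δ yields 12 — not better.
Only P1 has a strictly profitable deviation.

P1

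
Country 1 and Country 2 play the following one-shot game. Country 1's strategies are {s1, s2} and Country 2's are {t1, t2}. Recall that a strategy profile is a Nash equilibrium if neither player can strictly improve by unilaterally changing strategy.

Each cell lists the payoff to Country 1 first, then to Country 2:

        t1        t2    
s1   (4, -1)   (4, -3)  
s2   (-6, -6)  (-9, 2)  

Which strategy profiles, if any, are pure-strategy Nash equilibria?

(s1, t1)

(s1, t1): Country 1 gets 4 ≥ -6 from s2, and Country 2 gets -1 ≥ -3 from t2 — Nash equilibrium.
(s1, t2): Country 2 prefers t1 (-1 > -3) — not an equilibrium.
(s2, t1): Country 1 prefers s1 (4 > -6); Country 2 prefers t2 (2 > -6) — not an equilibrium.
(s2, t2): Country 1 prefers s1 (4 > -9) — not an equilibrium.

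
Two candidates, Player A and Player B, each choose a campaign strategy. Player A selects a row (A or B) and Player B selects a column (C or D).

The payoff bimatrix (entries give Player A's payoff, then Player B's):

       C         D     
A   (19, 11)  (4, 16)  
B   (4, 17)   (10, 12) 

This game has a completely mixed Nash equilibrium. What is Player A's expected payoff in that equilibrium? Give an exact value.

First find y, the probability Player B plays C, from Player A's indifference between A and B: 19y + 4(1−y) = 4y + 10(1−y), giving y = 2/7.
Since Player A is indifferent in equilibrium, Player A's expected payoff equals the payoff from either row against (2/7, 5/7). Using A: 19(2/7) + 4(5/7) = 58/7.

58/7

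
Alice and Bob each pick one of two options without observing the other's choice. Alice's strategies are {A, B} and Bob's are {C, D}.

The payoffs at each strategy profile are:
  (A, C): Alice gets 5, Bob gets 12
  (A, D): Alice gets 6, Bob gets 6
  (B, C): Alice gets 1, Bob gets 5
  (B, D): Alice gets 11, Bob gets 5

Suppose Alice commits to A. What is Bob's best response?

Against A, Bob earns 12 from C and 6 from D.
So C is the best response.

C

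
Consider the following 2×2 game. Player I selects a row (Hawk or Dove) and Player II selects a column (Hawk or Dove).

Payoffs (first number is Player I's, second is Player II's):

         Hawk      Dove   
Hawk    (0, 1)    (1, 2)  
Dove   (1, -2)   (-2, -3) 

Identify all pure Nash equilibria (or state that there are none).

(Hawk, Hawk): Player I prefers Dove (1 > 0); Player II prefers Dove (2 > 1) — not an equilibrium.
(Hawk, Dove): Player I gets 1 ≥ -2 from Dove, and Player II gets 2 ≥ 1 from Hawk — Nash equilibrium.
(Dove, Hawk): Player I gets 1 ≥ 0 from Hawk, and Player II gets -2 ≥ -3 from Dove — Nash equilibrium.
(Dove, Dove): Player I prefers Hawk (1 > -2); Player II prefers Hawk (-2 > -3) — not an equilibrium.

(Hawk, Dove) and (Dove, Hawk)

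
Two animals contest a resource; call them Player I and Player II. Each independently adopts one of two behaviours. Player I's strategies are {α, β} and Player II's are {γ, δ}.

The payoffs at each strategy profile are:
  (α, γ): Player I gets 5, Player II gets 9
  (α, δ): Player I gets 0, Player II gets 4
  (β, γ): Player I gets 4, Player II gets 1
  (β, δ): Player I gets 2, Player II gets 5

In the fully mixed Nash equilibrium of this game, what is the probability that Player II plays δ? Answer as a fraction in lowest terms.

Let q be the probability that Player II plays γ. In a completely mixed equilibrium, Player I must be indifferent between α and β.
Player I's expected payoff from α is 5q; from β it is 4q + 2(1−q).
Setting these equal: 5q = 2q + 2, so q = 2/3.
Therefore Player II plays δ with probability 1 − 2/3 = 1/3.

1/3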